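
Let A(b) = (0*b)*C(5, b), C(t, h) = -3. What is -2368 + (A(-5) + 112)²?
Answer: 10176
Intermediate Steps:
A(b) = 0 (A(b) = (0*b)*(-3) = 0*(-3) = 0)
-2368 + (A(-5) + 112)² = -2368 + (0 + 112)² = -2368 + 112² = -2368 + 12544 = 10176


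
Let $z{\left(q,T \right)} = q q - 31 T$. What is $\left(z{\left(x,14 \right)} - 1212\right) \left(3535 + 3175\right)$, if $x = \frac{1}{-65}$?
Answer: $- \frac{9332736358}{845} \approx -1.1045 \cdot 10^{7}$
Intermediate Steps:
$x = - \frac{1}{65} \approx -0.015385$
$z{\left(q,T \right)} = q^{2} - 31 T$
$\left(z{\left(x,14 \right)} - 1212\right) \left(3535 + 3175\right) = \left(\left(\left(- \frac{1}{65}\right)^{2} - 434\right) - 1212\right) \left(3535 + 3175\right) = \left(\left(\frac{1}{4225} - 434\right) - 1212\right) 6710 = \left(- \frac{1833649}{4225} - 1212\right) 6710 = \left(- \frac{6954349}{4225}\right) 6710 = - \frac{9332736358}{845}$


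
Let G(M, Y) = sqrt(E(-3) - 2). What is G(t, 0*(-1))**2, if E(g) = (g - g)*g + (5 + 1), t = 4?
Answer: 4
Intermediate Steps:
E(g) = 6 (E(g) = 0*g + 6 = 0 + 6 = 6)
G(M, Y) = 2 (G(M, Y) = sqrt(6 - 2) = sqrt(4) = 2)
G(t, 0*(-1))**2 = 2**2 = 4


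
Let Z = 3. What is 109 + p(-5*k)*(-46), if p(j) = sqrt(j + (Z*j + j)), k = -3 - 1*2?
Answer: 109 - 230*sqrt(5) ≈ -405.30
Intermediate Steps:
k = -5 (k = -3 - 2 = -5)
p(j) = sqrt(5)*sqrt(j) (p(j) = sqrt(j + (3*j + j)) = sqrt(j + 4*j) = sqrt(5*j) = sqrt(5)*sqrt(j))
109 + p(-5*k)*(-46) = 109 + (sqrt(5)*sqrt(-5*(-5)))*(-46) = 109 + (sqrt(5)*sqrt(25))*(-46) = 109 + (sqrt(5)*5)*(-46) = 109 + (5*sqrt(5))*(-46) = 109 - 230*sqrt(5)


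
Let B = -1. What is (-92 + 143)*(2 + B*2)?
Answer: 0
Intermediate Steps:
(-92 + 143)*(2 + B*2) = (-92 + 143)*(2 - 1*2) = 51*(2 - 2) = 51*0 = 0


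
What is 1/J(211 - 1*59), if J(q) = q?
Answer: 1/152 ≈ 0.0065789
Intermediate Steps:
1/J(211 - 1*59) = 1/(211 - 1*59) = 1/(211 - 59) = 1/152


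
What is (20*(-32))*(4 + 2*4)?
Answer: -7680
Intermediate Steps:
(20*(-32))*(4 + 2*4) = -640*(4 + 8) = -640*12 = -7680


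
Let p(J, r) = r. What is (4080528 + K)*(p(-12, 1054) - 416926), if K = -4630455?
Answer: 228699241344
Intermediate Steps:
(4080528 + K)*(p(-12, 1054) - 416926) = (4080528 - 4630455)*(1054 - 416926) = -549927*(-415872) = 228699241344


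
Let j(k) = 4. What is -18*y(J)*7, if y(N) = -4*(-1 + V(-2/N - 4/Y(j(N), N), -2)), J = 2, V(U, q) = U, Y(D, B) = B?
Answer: -2016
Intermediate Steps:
y(N) = 4 + 24/N (y(N) = -4*(-1 + (-2/N - 4/N)) = -4*(-1 - 6/N) = 4 + 24/N)
-18*y(J)*7 = -18*(4 + 24/2)*7 = -18*(4 + 24*(½))*7 = -18*(4 + 12)*7 = -18*16*7 = -288*7 = -2016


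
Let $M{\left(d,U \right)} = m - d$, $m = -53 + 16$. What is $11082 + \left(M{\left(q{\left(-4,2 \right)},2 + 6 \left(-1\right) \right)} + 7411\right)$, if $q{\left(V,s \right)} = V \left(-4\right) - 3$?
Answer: $18443$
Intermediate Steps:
$q{\left(V,s \right)} = -3 - 4 V$ ($q{\left(V,s \right)} = - 4 V - 3 = -3 - 4 V$)
$m = -37$
$M{\left(d,U \right)} = -37 - d$
$11082 + \left(M{\left(q{\left(-4,2 \right)},2 + 6 \left(-1\right) \right)} + 7411\right) = 11082 + \left(\left(-37 - \left(-3 - -16\right)\right) + 7411\right) = 11082 + \left(\left(-37 - \left(-3 + 16\right)\right) + 7411\right) = 11082 + \left(\left(-37 - 13\right) + 7411\right) = 11082 + \left(-50 + 7411\right) = 11082 + 7361 = 18443$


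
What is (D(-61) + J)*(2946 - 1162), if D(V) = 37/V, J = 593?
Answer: 64466624/61 ≈ 1.0568e+6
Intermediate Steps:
(D(-61) + J)*(2946 - 1162) = (37/(-61) + 593)*(2946 - 1162) = (37*(-1/61) + 593)*1784 = (-37/61 + 593)*1784 = (36136/61)*1784 = 64466624/61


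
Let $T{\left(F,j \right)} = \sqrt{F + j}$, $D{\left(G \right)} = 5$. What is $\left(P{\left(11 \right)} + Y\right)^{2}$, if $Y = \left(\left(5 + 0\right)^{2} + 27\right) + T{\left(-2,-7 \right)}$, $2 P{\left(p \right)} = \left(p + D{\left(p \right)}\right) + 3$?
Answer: $\frac{15093}{4} + 369 i \approx 3773.3 + 369.0 i$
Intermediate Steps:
$P{\left(p \right)} = 4 + \frac{p}{2}$ ($P{\left(p \right)} = \frac{\left(p + 5\right) + 3}{2} = \frac{\left(5 + p\right) + 3}{2} = \frac{8 + p}{2} = 4 + \frac{p}{2}$)
$Y = 52 + 3 i$ ($Y = \left(\left(5 + 0\right)^{2} + 27\right) + \sqrt{-2 - 7} = \left(5^{2} + 27\right) + \sqrt{-9} = \left(25 + 27\right) + 3 i = 52 + 3 i \approx 52.0 + 3.0 i$)
$\left(P{\left(11 \right)} + Y\right)^{2} = \left(\left(4 + \frac{1}{2} \cdot 11\right) + \left(52 + 3 i\right)\right)^{2} = \left(\left(4 + \frac{11}{2}\right) + \left(52 + 3 i\right)\right)^{2} = \left(\frac{19}{2} + \left(52 + 3 i\right)\right)^{2} = \left(\frac{123}{2} + 3 i\right)^{2}$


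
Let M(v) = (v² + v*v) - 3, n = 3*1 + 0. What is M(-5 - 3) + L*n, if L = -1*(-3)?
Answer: 134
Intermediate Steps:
L = 3
n = 3 (n = 3 + 0 = 3)
M(v) = -3 + 2*v² (M(v) = (v² + v²) - 3 = 2*v² - 3 = -3 + 2*v²)
M(-5 - 3) + L*n = (-3 + 2*(-5 - 3)²) + 3*3 = (-3 + 2*(-8)²) + 9 = (-3 + 2*64) + 9 = (-3 + 128) + 9 = 125 + 9 = 134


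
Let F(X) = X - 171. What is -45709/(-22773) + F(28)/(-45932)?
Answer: 2102762327/1046009436 ≈ 2.0103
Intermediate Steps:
F(X) = -171 + X
-45709/(-22773) + F(28)/(-45932) = -45709/(-22773) + (-171 + 28)/(-45932) = -45709*(-1/22773) - 143*(-1/45932) = 45709/22773 + 143/45932 = 2102762327/1046009436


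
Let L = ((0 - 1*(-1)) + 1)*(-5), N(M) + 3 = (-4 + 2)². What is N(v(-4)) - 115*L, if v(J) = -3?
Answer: 1151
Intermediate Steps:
N(M) = 1 (N(M) = -3 + (-4 + 2)² = -3 + (-2)² = -3 + 4 = 1)
L = -10 (L = ((0 + 1) + 1)*(-5) = (1 + 1)*(-5) = 2*(-5) = -10)
N(v(-4)) - 115*L = 1 - 115*(-10) = 1 + 1150 = 1151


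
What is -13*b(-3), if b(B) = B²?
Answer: -117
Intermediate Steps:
-13*b(-3) = -13*(-3)² = -13*9 = -117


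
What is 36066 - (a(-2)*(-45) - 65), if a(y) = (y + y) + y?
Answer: 35861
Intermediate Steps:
a(y) = 3*y (a(y) = 2*y + y = 3*y)
36066 - (a(-2)*(-45) - 65) = 36066 - ((3*(-2))*(-45) - 65) = 36066 - (-6*(-45) - 65) = 36066 - (270 - 65) = 36066 - 1*205 = 36066 - 205 = 35861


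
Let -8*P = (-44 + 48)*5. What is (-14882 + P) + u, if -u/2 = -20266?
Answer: 51295/2 ≈ 25648.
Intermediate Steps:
u = 40532 (u = -2*(-20266) = 40532)
P = -5/2 (P = -(-44 + 48)*5/8 = -5/2 ≈ -2.5000)
(-14882 + P) + u = (-14882 - 5/2) + 40532 = -29769/2 + 40532 = 51295/2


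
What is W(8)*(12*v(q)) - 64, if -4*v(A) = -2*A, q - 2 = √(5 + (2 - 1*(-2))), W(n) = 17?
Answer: 446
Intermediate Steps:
q = 5 (q = 2 + √(5 + (2 - 1*(-2))) = 2 + √(5 + (2 + 2)) = 2 + √(5 + 4) = 2 + √9 = 2 + 3 = 5)
v(A) = A/2 (v(A) = -(-1)*A/2 = A/2)
W(8)*(12*v(q)) - 64 = 17*(12*((½)*5)) - 64 = 17*(12*(5/2)) - 64 = 17*30 - 64 = 510 - 64 = 446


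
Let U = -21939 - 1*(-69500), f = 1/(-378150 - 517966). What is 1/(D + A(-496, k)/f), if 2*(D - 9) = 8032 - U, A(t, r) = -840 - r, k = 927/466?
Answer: 466/351597140509 ≈ 1.3254e-9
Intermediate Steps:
k = 927/466 (k = 927*(1/466) = 927/466 ≈ 1.9893)
f = -1/896116 (f = 1/(-896116) = -1/896116 ≈ -1.1159e-6)
U = 47561 (U = -21939 + 69500 = 47561)
D = -39511/2 (D = 9 + (8032 - 1*47561)/2 = 9 + (8032 - 47561)/2 = 9 + (½)*(-39529) = 9 - 39529/2 = -39511/2 ≈ -19756.)
1/(D + A(-496, k)/f) = 1/(-39511/2 + (-840 - 1*927/466)/(-1/896116)) = 1/(-39511/2 + (-840 - 927/466)*(-896116)) = 1/(-39511/2 - 392367/466*(-896116)) = 1/(-39511/2 + 175803173286/233) = 1/(351597140509/466) = 466/351597140509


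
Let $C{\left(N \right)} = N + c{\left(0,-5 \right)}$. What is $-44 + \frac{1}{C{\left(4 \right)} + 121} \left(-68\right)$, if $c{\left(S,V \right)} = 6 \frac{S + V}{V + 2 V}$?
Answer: $- \frac{5656}{127} \approx -44.535$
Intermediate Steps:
$c{\left(S,V \right)} = \frac{2 \left(S + V\right)}{V}$ ($c{\left(S,V \right)} = 6 \frac{S + V}{3 V} = \frac{2 \left(S + V\right)}{V}$)
$C{\left(N \right)} = 2 + N$ ($C{\left(N \right)} = N + \left(2 + 2 \cdot 0 \frac{1}{-5}\right) = N + \left(2 + 2 \cdot 0 \left(- \frac{1}{5}\right)\right) = N + \left(2 + 0\right) = N + 2 = 2 + N$)
$-44 + \frac{1}{C{\left(4 \right)} + 121} \left(-68\right) = -44 + \frac{1}{\left(2 + 4\right) + 121} \left(-68\right) = -44 + \frac{1}{6 + 121} \left(-68\right) = -44 + \frac{1}{127} \left(-68\right) = -44 - \frac{68}{127} = - \frac{5656}{127}$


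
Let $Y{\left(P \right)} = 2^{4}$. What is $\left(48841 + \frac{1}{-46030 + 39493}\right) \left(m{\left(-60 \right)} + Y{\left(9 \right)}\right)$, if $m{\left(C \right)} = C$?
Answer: $- \frac{14048039104}{6537} \approx -2.149 \cdot 10^{6}$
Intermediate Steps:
$Y{\left(P \right)} = 16$
$\left(48841 + \frac{1}{-46030 + 39493}\right) \left(m{\left(-60 \right)} + Y{\left(9 \right)}\right) = \left(48841 + \frac{1}{-46030 + 39493}\right) \left(-60 + 16\right) = \left(48841 + \frac{1}{-6537}\right) \left(-44\right) = \left(48841 - \frac{1}{6537}\right) \left(-44\right) = \frac{319273616}{6537} \left(-44\right) = - \frac{14048039104}{6537}$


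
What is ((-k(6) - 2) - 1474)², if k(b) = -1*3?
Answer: 2169729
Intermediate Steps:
k(b) = -3
((-k(6) - 2) - 1474)² = ((-1*(-3) - 2) - 1474)² = ((3 - 2) - 1474)² = (1 - 1474)² = (-1473)² = 2169729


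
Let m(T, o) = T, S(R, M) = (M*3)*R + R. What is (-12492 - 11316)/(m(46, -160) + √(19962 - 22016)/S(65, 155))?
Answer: -12882041369600/24889696893 + 9245440*I*√2054/24889696893 ≈ -517.57 + 0.016835*I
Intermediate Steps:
S(R, M) = R + 3*M*R (S(R, M) = (3*M)*R + R = 3*M*R + R = R + 3*M*R)
(-12492 - 11316)/(m(46, -160) + √(19962 - 22016)/S(65, 155)) = (-12492 - 11316)/(46 + √(19962 - 22016)/((65*(1 + 3*155)))) = -23808/(46 + √(-2054)/((65*(1 + 465)))) = -23808/(46 + (I*√2054)/((65*466))) = -23808/(46 + (I*√2054)/30290) = -23808/(46 + (I*√2054)*(1/30290)) = -23808/(46 + I*√2054/30290)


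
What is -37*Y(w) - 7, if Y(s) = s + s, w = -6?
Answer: 437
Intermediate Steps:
Y(s) = 2*s
-37*Y(w) - 7 = -74*(-6) - 7 = -37*(-12) - 7 = 444 - 7 = 437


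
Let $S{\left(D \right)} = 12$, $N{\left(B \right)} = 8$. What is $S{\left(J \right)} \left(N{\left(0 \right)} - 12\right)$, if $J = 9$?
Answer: $-48$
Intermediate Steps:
$S{\left(J \right)} \left(N{\left(0 \right)} - 12\right) = 12 \left(8 - 12\right) = 12 \left(-4\right) = -48$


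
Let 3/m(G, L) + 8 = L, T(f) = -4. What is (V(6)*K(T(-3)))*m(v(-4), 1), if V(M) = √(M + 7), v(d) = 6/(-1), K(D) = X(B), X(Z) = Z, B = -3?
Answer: 9*√13/7 ≈ 4.6357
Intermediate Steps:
K(D) = -3
v(d) = -6 (v(d) = 6*(-1) = -6)
V(M) = √(7 + M)
m(G, L) = 3/(-8 + L)
(V(6)*K(T(-3)))*m(v(-4), 1) = (√(7 + 6)*(-3))*(3/(-8 + 1)) = (√13*(-3))*(3/(-7)) = (-3*√13)*(3*(-⅐)) = -3*√13*(-3/7) = 9*√13/7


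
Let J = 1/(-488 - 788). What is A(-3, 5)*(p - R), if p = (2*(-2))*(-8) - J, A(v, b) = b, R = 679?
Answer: -4127855/1276 ≈ -3235.0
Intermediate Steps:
J = -1/1276 (J = 1/(-1276) = -1/1276 ≈ -0.00078370)
p = 40833/1276 (p = (2*(-2))*(-8) - 1*(-1/1276) = -4*(-8) + 1/1276 = 32 + 1/1276 = 40833/1276 ≈ 32.001)
A(-3, 5)*(p - R) = 5*(40833/1276 - 1*679) = 5*(40833/1276 - 679) = 5*(-825571/1276) = -4127855/1276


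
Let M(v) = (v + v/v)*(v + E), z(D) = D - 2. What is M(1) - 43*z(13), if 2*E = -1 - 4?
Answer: -476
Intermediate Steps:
E = -5/2 (E = (-1 - 4)/2 = (½)*(-5) = -5/2 ≈ -2.5000)
z(D) = -2 + D
M(v) = (1 + v)*(-5/2 + v) (M(v) = (v + v/v)*(v - 5/2) = (v + 1)*(-5/2 + v) = (1 + v)*(-5/2 + v))
M(1) - 43*z(13) = (-5/2 + 1² - 3/2*1) - 43*(-2 + 13) = (-5/2 + 1 - 3/2) - 43*11 = -3 - 473 = -476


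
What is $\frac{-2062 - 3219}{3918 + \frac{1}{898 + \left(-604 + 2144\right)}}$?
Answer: $- \frac{12875078}{9552085} \approx -1.3479$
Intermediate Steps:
$\frac{-2062 - 3219}{3918 + \frac{1}{898 + \left(-604 + 2144\right)}} = - \frac{5281}{3918 + \frac{1}{898 + 1540}} = - \frac{5281}{3918 + \frac{1}{2438}} = - \frac{5281}{\frac{9552085}{2438}} = \left(-5281\right) \frac{2438}{9552085} = - \frac{12875078}{9552085}$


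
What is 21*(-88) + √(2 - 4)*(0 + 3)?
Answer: -1848 + 3*I*√2 ≈ -1848.0 + 4.2426*I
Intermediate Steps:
21*(-88) + √(2 - 4)*(0 + 3) = -1848 + √(-2)*3 = -1848 + (I*√2)*3 = -1848 + 3*I*√2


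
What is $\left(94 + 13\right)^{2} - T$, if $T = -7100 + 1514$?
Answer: $17035$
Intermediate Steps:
$T = -5586$
$\left(94 + 13\right)^{2} - T = \left(94 + 13\right)^{2} - -5586 = 107^{2} + 5586 = 11449 + 5586 = 17035$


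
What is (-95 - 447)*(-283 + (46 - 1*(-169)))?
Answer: 36856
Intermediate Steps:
(-95 - 447)*(-283 + (46 - 1*(-169))) = -542*(-283 + (46 + 169)) = -542*(-283 + 215) = -542*(-68) = 36856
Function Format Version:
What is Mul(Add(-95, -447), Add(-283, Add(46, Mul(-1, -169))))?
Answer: 36856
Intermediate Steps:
Mul(Add(-95, -447), Add(-283, Add(46, Mul(-1, -169)))) = Mul(-542, Add(-283, Add(46, 169))) = Mul(-542, Add(-283, 215)) = Mul(-542, -68) = 36856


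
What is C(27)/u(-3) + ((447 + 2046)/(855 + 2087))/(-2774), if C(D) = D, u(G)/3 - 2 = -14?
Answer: -1530831/2040277 ≈ -0.75031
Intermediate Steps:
u(G) = -36 (u(G) = 6 + 3*(-14) = 6 - 42 = -36)
C(27)/u(-3) + ((447 + 2046)/(855 + 2087))/(-2774) = 27/(-36) + ((447 + 2046)/(855 + 2087))/(-2774) = 27*(-1/36) + (2493/2942)*(-1/2774) = -¾ + (2493*(1/2942))*(-1/2774) = -¾ + (2493/2942)*(-1/2774) = -¾ - 2493/8161108 = -1530831/2040277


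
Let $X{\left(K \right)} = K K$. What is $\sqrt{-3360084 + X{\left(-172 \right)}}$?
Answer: $10 i \sqrt{33305} \approx 1825.0 i$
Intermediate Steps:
$X{\left(K \right)} = K^{2}$
$\sqrt{-3360084 + X{\left(-172 \right)}} = \sqrt{-3360084 + \left(-172\right)^{2}} = \sqrt{-3360084 + 29584} = \sqrt{-3330500} = 10 i \sqrt{33305}$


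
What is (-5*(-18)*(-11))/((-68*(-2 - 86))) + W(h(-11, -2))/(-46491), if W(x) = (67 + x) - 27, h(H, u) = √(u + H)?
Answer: -2102975/12645552 - I*√13/46491 ≈ -0.1663 - 7.7554e-5*I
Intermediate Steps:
h(H, u) = √(H + u)
W(x) = 40 + x
(-5*(-18)*(-11))/((-68*(-2 - 86))) + W(h(-11, -2))/(-46491) = (-5*(-18)*(-11))/((-68*(-2 - 86))) + (40 + √(-11 - 2))/(-46491) = (90*(-11))/((-68*(-88))) + (40 + √(-13))*(-1/46491) = -990/5984 + (40 + I*√13)*(-1/46491) = -990*1/5984 + (-40/46491 - I*√13/46491) = -45/272 + (-40/46491 - I*√13/46491) = -2102975/12645552 - I*√13/46491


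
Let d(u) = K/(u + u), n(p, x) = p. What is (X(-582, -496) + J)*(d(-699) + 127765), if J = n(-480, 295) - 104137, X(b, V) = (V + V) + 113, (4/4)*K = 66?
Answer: -3140535110064/233 ≈ -1.3479e+10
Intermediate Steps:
K = 66
X(b, V) = 113 + 2*V (X(b, V) = 2*V + 113 = 113 + 2*V)
d(u) = 33/u (d(u) = 66/(u + u) = 66/((2*u)) = 66*(1/(2*u)) = 33/u)
J = -104617 (J = -480 - 104137 = -104617)
(X(-582, -496) + J)*(d(-699) + 127765) = ((113 + 2*(-496)) - 104617)*(33/(-699) + 127765) = ((113 - 992) - 104617)*(33*(-1/699) + 127765) = (-879 - 104617)*(-11/233 + 127765) = -105496*29769234/233 = -3140535110064/233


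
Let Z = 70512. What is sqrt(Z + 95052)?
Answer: 18*sqrt(511) ≈ 406.90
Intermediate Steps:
sqrt(Z + 95052) = sqrt(70512 + 95052) = sqrt(165564) = 18*sqrt(511)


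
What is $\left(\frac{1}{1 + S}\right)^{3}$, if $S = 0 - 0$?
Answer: $1$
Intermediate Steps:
$S = 0$ ($S = 0 + 0 = 0$)
$\left(\frac{1}{1 + S}\right)^{3} = \left(\frac{1}{1 + 0}\right)^{3} = \left(1^{-1}\right)^{3} = 1^{3} = 1$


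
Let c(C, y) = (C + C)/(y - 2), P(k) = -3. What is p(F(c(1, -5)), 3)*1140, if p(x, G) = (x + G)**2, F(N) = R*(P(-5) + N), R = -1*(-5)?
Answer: 10073040/49 ≈ 2.0557e+5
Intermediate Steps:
R = 5
c(C, y) = 2*C/(-2 + y) (c(C, y) = (2*C)/(-2 + y) = 2*C/(-2 + y))
F(N) = -15 + 5*N (F(N) = 5*(-3 + N) = -15 + 5*N)
p(x, G) = (G + x)**2
p(F(c(1, -5)), 3)*1140 = (3 + (-15 + 5*(2*1/(-2 - 5))))**2*1140 = (3 + (-15 + 5*(2*1/(-7))))**2*1140 = (3 + (-15 + 5*(2*1*(-1/7))))**2*1140 = (3 + (-15 + 5*(-2/7)))**2*1140 = (3 + (-15 - 10/7))**2*1140 = (3 - 115/7)**2*1140 = (-94/7)**2*1140 = (8836/49)*1140 = 10073040/49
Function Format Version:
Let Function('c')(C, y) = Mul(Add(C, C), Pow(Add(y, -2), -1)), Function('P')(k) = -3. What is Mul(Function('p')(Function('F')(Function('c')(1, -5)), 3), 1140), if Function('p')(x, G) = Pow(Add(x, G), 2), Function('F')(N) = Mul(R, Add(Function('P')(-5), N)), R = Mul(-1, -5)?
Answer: Rational(10073040, 49) ≈ 2.0557e+5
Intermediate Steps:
R = 5
Function('c')(C, y) = Mul(2, C, Pow(Add(-2, y), -1)) (Function('c')(C, y) = Mul(Mul(2, C), Pow(Add(-2, y), -1)) = Mul(2, C, Pow(Add(-2, y), -1)))
Function('F')(N) = Add(-15, Mul(5, N)) (Function('F')(N) = Mul(5, Add(-3, N)) = Add(-15, Mul(5, N)))
Function('p')(x, G) = Pow(Add(G, x), 2)
Mul(Function('p')(Function('F')(Function('c')(1, -5)), 3), 1140) = Mul(Pow(Add(3, Add(-15, Mul(5, Mul(2, 1, Pow(Add(-2, -5), -1))))), 2), 1140) = Mul(Pow(Add(3, Add(-15, Mul(5, Mul(2, 1, Pow(-7, -1))))), 2), 1140) = Mul(Pow(Add(3, Add(-15, Mul(5, Mul(2, 1, Rational(-1, 7))))), 2), 1140) = Mul(Pow(Add(3, Add(-15, Mul(5, Rational(-2, 7)))), 2), 1140) = Mul(Pow(Add(3, Add(-15, Rational(-10, 7))), 2), 1140) = Mul(Pow(Add(3, Rational(-115, 7)), 2), 1140) = Mul(Pow(Rational(-94, 7), 2), 1140) = Mul(Rational(8836, 49), 1140) = Rational(10073040, 49)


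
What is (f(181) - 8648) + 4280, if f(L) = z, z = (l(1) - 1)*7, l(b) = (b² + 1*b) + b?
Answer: -4354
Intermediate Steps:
l(b) = b² + 2*b (l(b) = (b² + b) + b = (b + b²) + b = b² + 2*b)
z = 14 (z = (1*(2 + 1) - 1)*7 = (1*3 - 1)*7 = (3 - 1)*7 = 2*7 = 14)
f(L) = 14
(f(181) - 8648) + 4280 = (14 - 8648) + 4280 = -8634 + 4280 = -4354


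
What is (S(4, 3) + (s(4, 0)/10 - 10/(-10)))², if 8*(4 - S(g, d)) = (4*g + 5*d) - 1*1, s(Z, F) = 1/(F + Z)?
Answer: 2601/1600 ≈ 1.6256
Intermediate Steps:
S(g, d) = 33/8 - 5*d/8 - g/2 (S(g, d) = 4 - ((4*g + 5*d) - 1*1)/8 = 4 - ((4*g + 5*d) - 1)/8 = 4 - (-1 + 4*g + 5*d)/8 = 4 + (⅛ - 5*d/8 - g/2) = 33/8 - 5*d/8 - g/2)
(S(4, 3) + (s(4, 0)/10 - 10/(-10)))² = ((33/8 - 5/8*3 - ½*4) + (1/((0 + 4)*10) - 10/(-10)))² = ((33/8 - 15/8 - 2) + ((⅒)/4 - 10*(-⅒)))² = (¼ + ((¼)*(⅒) + 1))² = (¼ + (1/40 + 1))² = (¼ + 41/40)² = (51/40)² = 2601/1600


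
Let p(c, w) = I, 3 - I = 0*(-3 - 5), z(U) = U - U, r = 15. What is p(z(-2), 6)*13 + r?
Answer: 54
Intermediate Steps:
z(U) = 0
I = 3 (I = 3 - 0*(-3 - 5) = 3 - 0*(-8) = 3 - 1*0 = 3 + 0 = 3)
p(c, w) = 3
p(z(-2), 6)*13 + r = 3*13 + 15 = 39 + 15 = 54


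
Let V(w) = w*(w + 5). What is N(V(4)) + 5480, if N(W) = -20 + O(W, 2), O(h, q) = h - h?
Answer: 5460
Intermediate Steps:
V(w) = w*(5 + w)
O(h, q) = 0
N(W) = -20 (N(W) = -20 + 0 = -20)
N(V(4)) + 5480 = -20 + 5480 = 5460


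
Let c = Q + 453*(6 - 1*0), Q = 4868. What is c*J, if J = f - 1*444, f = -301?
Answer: -5651570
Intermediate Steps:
J = -745 (J = -301 - 1*444 = -301 - 444 = -745)
c = 7586 (c = 4868 + 453*(6 - 1*0) = 4868 + 453*(6 + 0) = 4868 + 453*6 = 4868 + 2718 = 7586)
c*J = 7586*(-745) = -5651570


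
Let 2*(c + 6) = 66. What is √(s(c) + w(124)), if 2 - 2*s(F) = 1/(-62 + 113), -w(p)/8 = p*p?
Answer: I*√1279764930/102 ≈ 350.72*I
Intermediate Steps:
c = 27 (c = -6 + (½)*66 = -6 + 33 = 27)
w(p) = -8*p² (w(p) = -8*p*p = -8*p²)
s(F) = 101/102 (s(F) = 1 - 1/(2*(-62 + 113)) = 1 - ½/51 = 1 - ½*1/51 = 1 - 1/102 = 101/102)
√(s(c) + w(124)) = √(101/102 - 8*124²) = √(101/102 - 8*15376) = √(101/102 - 123008) = √(-12546715/102) = I*√1279764930/102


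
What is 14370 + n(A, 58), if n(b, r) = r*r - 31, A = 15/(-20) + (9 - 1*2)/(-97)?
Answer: 17703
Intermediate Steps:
A = -319/388 (A = 15*(-1/20) + (9 - 2)*(-1/97) = -¾ + 7*(-1/97) = -¾ - 7/97 = -319/388 ≈ -0.82216)
n(b, r) = -31 + r² (n(b, r) = r² - 31 = -31 + r²)
14370 + n(A, 58) = 14370 + (-31 + 58²) = 14370 + (-31 + 3364) = 14370 + 3333 = 17703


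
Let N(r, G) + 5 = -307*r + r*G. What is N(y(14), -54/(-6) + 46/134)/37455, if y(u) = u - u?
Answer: -1/7491 ≈ -0.00013349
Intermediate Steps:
y(u) = 0
N(r, G) = -5 - 307*r + G*r (N(r, G) = -5 + (-307*r + r*G) = -5 + (-307*r + G*r) = -5 - 307*r + G*r)
N(y(14), -54/(-6) + 46/134)/37455 = (-5 - 307*0 + (-54/(-6) + 46/134)*0)/37455 = (-5 + 0 + (-54*(-⅙) + 46*(1/134))*0)*(1/37455) = (-5 + 0 + (9 + 23/67)*0)*(1/37455) = (-5 + 0 + (626/67)*0)*(1/37455) = (-5 + 0 + 0)*(1/37455) = -5*1/37455 = -1/7491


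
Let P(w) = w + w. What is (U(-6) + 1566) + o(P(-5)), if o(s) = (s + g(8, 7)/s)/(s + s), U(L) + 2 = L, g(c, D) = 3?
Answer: 311703/200 ≈ 1558.5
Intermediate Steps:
P(w) = 2*w
U(L) = -2 + L
o(s) = (s + 3/s)/(2*s) (o(s) = (s + 3/s)/(s + s) = (s + 3/s)/((2*s)) = (s + 3/s)*(1/(2*s)) = (s + 3/s)/(2*s))
(U(-6) + 1566) + o(P(-5)) = ((-2 - 6) + 1566) + (3 + (2*(-5))²)/(2*(2*(-5))²) = (-8 + 1566) + (½)*(3 + (-10)²)/(-10)² = 1558 + (½)*(1/100)*(3 + 100) = 1558 + (½)*(1/100)*103 = 1558 + 103/200 = 311703/200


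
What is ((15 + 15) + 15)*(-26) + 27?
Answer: -1143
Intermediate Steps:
((15 + 15) + 15)*(-26) + 27 = (30 + 15)*(-26) + 27 = 45*(-26) + 27 = -1170 + 27 = -1143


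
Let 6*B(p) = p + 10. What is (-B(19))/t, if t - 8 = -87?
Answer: 29/474 ≈ 0.061181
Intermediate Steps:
B(p) = 5/3 + p/6 (B(p) = (p + 10)/6 = (10 + p)/6 = 5/3 + p/6)
t = -79 (t = 8 - 87 = -79)
(-B(19))/t = -(5/3 + (⅙)*19)/(-79) = -(5/3 + 19/6)*(-1/79) = -1*29/6*(-1/79) = -29/6*(-1/79) = 29/474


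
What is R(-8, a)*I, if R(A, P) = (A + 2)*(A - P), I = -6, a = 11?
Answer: -684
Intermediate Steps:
R(A, P) = (2 + A)*(A - P)
R(-8, a)*I = ((-8)² - 2*11 + 2*(-8) - 1*(-8)*11)*(-6) = (64 - 22 - 16 + 88)*(-6) = 114*(-6) = -684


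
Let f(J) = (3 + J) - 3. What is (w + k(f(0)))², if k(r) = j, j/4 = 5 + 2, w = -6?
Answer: 484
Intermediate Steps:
j = 28 (j = 4*(5 + 2) = 4*7 = 28)
f(J) = J
k(r) = 28
(w + k(f(0)))² = (-6 + 28)² = 22² = 484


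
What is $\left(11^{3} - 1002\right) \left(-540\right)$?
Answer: $-177660$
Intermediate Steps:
$\left(11^{3} - 1002\right) \left(-540\right) = \left(1331 - 1002\right) \left(-540\right) = 329 \left(-540\right) = -177660$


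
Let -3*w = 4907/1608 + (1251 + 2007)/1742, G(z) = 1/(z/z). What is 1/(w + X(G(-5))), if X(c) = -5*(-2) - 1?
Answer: 62712/461521 ≈ 0.13588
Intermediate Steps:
G(z) = 1 (G(z) = 1/1 = 1)
w = -102887/62712 (w = -(4907/1608 + (1251 + 2007)/1742)/3 = -(4907*(1/1608) + 3258*(1/1742))/3 = -(4907/1608 + 1629/871)/3 = -⅓*102887/20904 = -102887/62712 ≈ -1.6406)
X(c) = 9 (X(c) = 10 - 1 = 9)
1/(w + X(G(-5))) = 1/(-102887/62712 + 9) = 1/(461521/62712) = 62712/461521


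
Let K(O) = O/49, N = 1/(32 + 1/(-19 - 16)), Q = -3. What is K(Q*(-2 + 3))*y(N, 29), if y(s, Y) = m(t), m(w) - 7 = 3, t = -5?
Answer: -30/49 ≈ -0.61224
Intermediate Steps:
N = 35/1119 (N = 1/(32 + 1/(-35)) = 1/(32 - 1/35) = 1/(1119/35) = 35/1119 ≈ 0.031278)
m(w) = 10 (m(w) = 7 + 3 = 10)
y(s, Y) = 10
K(O) = O/49 (K(O) = O*(1/49) = O/49)
K(Q*(-2 + 3))*y(N, 29) = ((-3*(-2 + 3))/49)*10 = ((-3*1)/49)*10 = ((1/49)*(-3))*10 = -3/49*10 = -30/49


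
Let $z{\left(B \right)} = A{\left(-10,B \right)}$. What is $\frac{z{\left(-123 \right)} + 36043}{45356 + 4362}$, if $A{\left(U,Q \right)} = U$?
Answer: $\frac{36033}{49718} \approx 0.72475$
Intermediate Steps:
$z{\left(B \right)} = -10$
$\frac{z{\left(-123 \right)} + 36043}{45356 + 4362} = \frac{-10 + 36043}{45356 + 4362} = \frac{36033}{49718}$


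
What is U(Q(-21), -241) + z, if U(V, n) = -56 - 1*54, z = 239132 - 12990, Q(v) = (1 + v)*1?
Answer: 226032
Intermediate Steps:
Q(v) = 1 + v
z = 226142
U(V, n) = -110 (U(V, n) = -56 - 54 = -110)
U(Q(-21), -241) + z = -110 + 226142 = 226032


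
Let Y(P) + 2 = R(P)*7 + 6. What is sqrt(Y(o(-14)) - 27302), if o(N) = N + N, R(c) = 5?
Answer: I*sqrt(27263) ≈ 165.12*I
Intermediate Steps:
o(N) = 2*N
Y(P) = 39 (Y(P) = -2 + (5*7 + 6) = -2 + (35 + 6) = -2 + 41 = 39)
sqrt(Y(o(-14)) - 27302) = sqrt(39 - 27302) = sqrt(-27263) = I*sqrt(27263)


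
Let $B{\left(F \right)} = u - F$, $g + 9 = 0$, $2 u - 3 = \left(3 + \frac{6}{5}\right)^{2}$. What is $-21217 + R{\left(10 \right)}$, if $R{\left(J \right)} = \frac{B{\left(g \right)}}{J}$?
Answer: $- \frac{5303767}{250} \approx -21215.0$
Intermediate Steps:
$u = \frac{258}{25}$ ($u = \frac{3}{2} + \frac{\left(3 + \frac{6}{5}\right)^{2}}{2} = \frac{3}{2} + \frac{\left(\frac{21}{5}\right)^{2}}{2} = \frac{3}{2} + \frac{1}{2} \cdot \frac{441}{25} = \frac{3}{2} + \frac{441}{50} = \frac{258}{25} \approx 10.32$)
$g = -9$ ($g = -9 + 0 = -9$)
$B{\left(F \right)} = \frac{258}{25} - F$
$R{\left(J \right)} = \frac{483}{25 J}$ ($R{\left(J \right)} = \frac{\frac{258}{25} - -9}{J} = \frac{\frac{258}{25} + 9}{J} = \frac{483}{25 J}$)
$-21217 + R{\left(10 \right)} = -21217 + \frac{483}{25 \cdot 10} = -21217 + \frac{483}{25} \cdot \frac{1}{10} = -21217 + \frac{483}{250} = - \frac{5303767}{250}$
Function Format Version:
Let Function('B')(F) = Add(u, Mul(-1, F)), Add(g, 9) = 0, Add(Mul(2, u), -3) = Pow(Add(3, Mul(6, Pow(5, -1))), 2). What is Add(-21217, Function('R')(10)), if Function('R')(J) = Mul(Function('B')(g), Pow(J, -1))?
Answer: Rational(-5303767, 250) ≈ -21215.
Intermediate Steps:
u = Rational(258, 25) (u = Add(Rational(3, 2), Mul(Rational(1, 2), Pow(Add(3, Mul(6, Pow(5, -1))), 2))) = Add(Rational(3, 2), Mul(Rational(1, 2), Pow(Add(3, Mul(6, Rational(1, 5))), 2))) = Add(Rational(3, 2), Mul(Rational(1, 2), Pow(Add(3, Rational(6, 5)), 2))) = Add(Rational(3, 2), Mul(Rational(1, 2), Pow(Rational(21, 5), 2))) = Add(Rational(3, 2), Mul(Rational(1, 2), Rational(441, 25))) = Add(Rational(3, 2), Rational(441, 50)) = Rational(258, 25) ≈ 10.320)
g = -9 (g = Add(-9, 0) = -9)
Function('B')(F) = Add(Rational(258, 25), Mul(-1, F))
Function('R')(J) = Mul(Rational(483, 25), Pow(J, -1)) (Function('R')(J) = Mul(Add(Rational(258, 25), Mul(-1, -9)), Pow(J, -1)) = Mul(Add(Rational(258, 25), 9), Pow(J, -1)) = Mul(Rational(483, 25), Pow(J, -1)))
Add(-21217, Function('R')(10)) = Add(-21217, Mul(Rational(483, 25), Pow(10, -1))) = Add(-21217, Mul(Rational(483, 25), Rational(1, 10))) = Add(-21217, Rational(483, 250)) = Rational(-5303767, 250)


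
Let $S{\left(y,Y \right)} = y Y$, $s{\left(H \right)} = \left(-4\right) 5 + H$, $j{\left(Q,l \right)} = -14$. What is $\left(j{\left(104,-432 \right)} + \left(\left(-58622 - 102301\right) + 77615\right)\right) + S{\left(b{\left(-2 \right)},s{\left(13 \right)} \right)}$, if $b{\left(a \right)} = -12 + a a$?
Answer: $-83266$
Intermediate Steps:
$b{\left(a \right)} = -12 + a^{2}$
$s{\left(H \right)} = -20 + H$
$S{\left(y,Y \right)} = Y y$
$\left(j{\left(104,-432 \right)} + \left(\left(-58622 - 102301\right) + 77615\right)\right) + S{\left(b{\left(-2 \right)},s{\left(13 \right)} \right)} = \left(-14 + \left(\left(-58622 - 102301\right) + 77615\right)\right) + \left(-20 + 13\right) \left(-12 + \left(-2\right)^{2}\right) = \left(-14 + \left(-160923 + 77615\right)\right) - 7 \left(-12 + 4\right) = \left(-14 - 83308\right) - -56 = -83322 + 56 = -83266$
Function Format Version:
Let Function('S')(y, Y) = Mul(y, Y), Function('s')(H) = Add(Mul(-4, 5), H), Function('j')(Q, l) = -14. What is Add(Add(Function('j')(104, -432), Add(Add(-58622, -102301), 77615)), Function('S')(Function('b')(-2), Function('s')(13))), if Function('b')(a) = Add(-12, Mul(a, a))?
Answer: -83266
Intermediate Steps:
Function('b')(a) = Add(-12, Pow(a, 2))
Function('s')(H) = Add(-20, H)
Function('S')(y, Y) = Mul(Y, y)
Add(Add(Function('j')(104, -432), Add(Add(-58622, -102301), 77615)), Function('S')(Function('b')(-2), Function('s')(13))) = Add(Add(-14, Add(Add(-58622, -102301), 77615)), Mul(Add(-20, 13), Add(-12, Pow(-2, 2)))) = Add(Add(-14, Add(-160923, 77615)), Mul(-7, Add(-12, 4))) = Add(Add(-14, -83308), Mul(-7, -8)) = Add(-83322, 56) = -83266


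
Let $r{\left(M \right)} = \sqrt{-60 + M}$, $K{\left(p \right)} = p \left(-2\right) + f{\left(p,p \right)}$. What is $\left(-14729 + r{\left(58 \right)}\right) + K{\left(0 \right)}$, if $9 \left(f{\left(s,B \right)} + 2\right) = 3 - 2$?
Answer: $- \frac{132578}{9} + i \sqrt{2} \approx -14731.0 + 1.4142 i$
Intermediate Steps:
$f{\left(s,B \right)} = - \frac{17}{9}$ ($f{\left(s,B \right)} = -2 + \frac{3 - 2}{9} = -2 + \frac{1}{9} \cdot 1 = -2 + \frac{1}{9} = - \frac{17}{9}$)
$K{\left(p \right)} = - \frac{17}{9} - 2 p$ ($K{\left(p \right)} = p \left(-2\right) - \frac{17}{9} = - 2 p - \frac{17}{9} = - \frac{17}{9} - 2 p$)
$\left(-14729 + r{\left(58 \right)}\right) + K{\left(0 \right)} = \left(-14729 + \sqrt{-60 + 58}\right) - \frac{17}{9} = \left(-14729 + \sqrt{-2}\right) + \left(- \frac{17}{9} + 0\right) = \left(-14729 + i \sqrt{2}\right) - \frac{17}{9} = - \frac{132578}{9} + i \sqrt{2}$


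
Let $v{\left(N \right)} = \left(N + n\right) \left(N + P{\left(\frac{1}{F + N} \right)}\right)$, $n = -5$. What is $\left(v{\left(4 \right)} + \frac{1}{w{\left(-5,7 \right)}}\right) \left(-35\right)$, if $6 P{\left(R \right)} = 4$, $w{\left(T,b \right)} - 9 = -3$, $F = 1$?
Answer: $\frac{315}{2} \approx 157.5$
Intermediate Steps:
$w{\left(T,b \right)} = 6$ ($w{\left(T,b \right)} = 9 - 3 = 6$)
$P{\left(R \right)} = \frac{2}{3}$ ($P{\left(R \right)} = \frac{1}{6} \cdot 4 = \frac{2}{3}$)
$v{\left(N \right)} = \left(-5 + N\right) \left(\frac{2}{3} + N\right)$ ($v{\left(N \right)} = \left(N - 5\right) \left(N + \frac{2}{3}\right) = \left(-5 + N\right) \left(\frac{2}{3} + N\right)$)
$\left(v{\left(4 \right)} + \frac{1}{w{\left(-5,7 \right)}}\right) \left(-35\right) = \left(\left(- \frac{10}{3} + 4^{2} - \frac{52}{3}\right) + \frac{1}{6}\right) \left(-35\right) = \left(\left(- \frac{10}{3} + 16 - \frac{52}{3}\right) + \frac{1}{6}\right) \left(-35\right) = \left(- \frac{14}{3} + \frac{1}{6}\right) \left(-35\right) = \left(- \frac{9}{2}\right) \left(-35\right) = \frac{315}{2}$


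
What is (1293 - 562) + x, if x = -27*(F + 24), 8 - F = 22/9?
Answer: -67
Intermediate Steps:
F = 50/9 (F = 8 - 22/9 = 50/9 ≈ 5.5556)
x = -798 (x = -27*(50/9 + 24) = -27*266/9 = -798)
(1293 - 562) + x = (1293 - 562) - 798 = 731 - 798 = -67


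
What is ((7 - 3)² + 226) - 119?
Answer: 123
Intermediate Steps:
((7 - 3)² + 226) - 119 = (4² + 226) - 119 = (16 + 226) - 119 = 242 - 119 = 123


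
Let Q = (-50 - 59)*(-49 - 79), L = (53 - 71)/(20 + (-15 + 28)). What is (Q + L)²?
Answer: 23551813156/121 ≈ 1.9464e+8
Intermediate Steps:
L = -6/11 (L = -18/(20 + 13) = -18/33 = -18*1/33 = -6/11 ≈ -0.54545)
Q = 13952 (Q = -109*(-128) = 13952)
(Q + L)² = (13952 - 6/11)² = (153466/11)² = 23551813156/121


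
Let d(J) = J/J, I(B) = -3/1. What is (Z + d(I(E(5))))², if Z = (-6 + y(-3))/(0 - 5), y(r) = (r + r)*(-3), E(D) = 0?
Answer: 49/25 ≈ 1.9600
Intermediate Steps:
y(r) = -6*r (y(r) = (2*r)*(-3) = -6*r)
I(B) = -3 (I(B) = -3*1 = -3)
Z = -12/5 (Z = (-6 - 6*(-3))/(0 - 5) = (-6 + 18)/(-5) = 12*(-⅕) = -12/5 ≈ -2.4000)
d(J) = 1
(Z + d(I(E(5))))² = (-12/5 + 1)² = (-7/5)² = 49/25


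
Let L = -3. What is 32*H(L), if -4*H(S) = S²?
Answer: -72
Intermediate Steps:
H(S) = -S²/4
32*H(L) = 32*(-¼*(-3)²) = 32*(-¼*9) = 32*(-9/4) = -72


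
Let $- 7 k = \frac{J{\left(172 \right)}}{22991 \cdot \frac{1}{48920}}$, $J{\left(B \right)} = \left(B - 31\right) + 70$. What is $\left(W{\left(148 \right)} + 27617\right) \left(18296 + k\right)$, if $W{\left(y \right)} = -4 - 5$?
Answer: $\frac{11572410779008}{22991} \approx 5.0335 \cdot 10^{8}$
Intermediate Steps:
$J{\left(B \right)} = 39 + B$ ($J{\left(B \right)} = \left(-31 + B\right) + 70 = 39 + B$)
$W{\left(y \right)} = -9$
$k = - \frac{10322120}{160937}$ ($k = - \frac{\left(39 + 172\right) \frac{1}{22991 \cdot \frac{1}{48920}}}{7} = - \frac{211 \frac{1}{22991 \cdot \frac{1}{48920}}}{7} = - \frac{211 \frac{1}{\frac{22991}{48920}}}{7} = - \frac{211 \cdot \frac{48920}{22991}}{7} = \left(- \frac{1}{7}\right) \frac{10322120}{22991} = - \frac{10322120}{160937} \approx -64.138$)
$\left(W{\left(148 \right)} + 27617\right) \left(18296 + k\right) = \left(-9 + 27617\right) \left(18296 - \frac{10322120}{160937}\right) = 27608 \cdot \frac{2934181232}{160937} = \frac{11572410779008}{22991}$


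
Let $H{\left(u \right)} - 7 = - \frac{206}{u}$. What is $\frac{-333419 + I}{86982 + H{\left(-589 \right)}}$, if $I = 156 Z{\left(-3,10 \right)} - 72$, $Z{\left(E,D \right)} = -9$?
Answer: $- \frac{197253155}{51236727} \approx -3.8498$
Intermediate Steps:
$H{\left(u \right)} = 7 - \frac{206}{u}$
$I = -1476$ ($I = 156 \left(-9\right) - 72 = -1404 - 72 = -1476$)
$\frac{-333419 + I}{86982 + H{\left(-589 \right)}} = \frac{-333419 - 1476}{86982 + \left(7 - \frac{206}{-589}\right)} = - \frac{334895}{86982 + \left(7 - - \frac{206}{589}\right)} = - \frac{334895}{86982 + \left(7 + \frac{206}{589}\right)} = - \frac{334895}{86982 + \frac{4329}{589}} = - \frac{334895}{\frac{51236727}{589}} = \left(-334895\right) \frac{589}{51236727} = - \frac{197253155}{51236727}$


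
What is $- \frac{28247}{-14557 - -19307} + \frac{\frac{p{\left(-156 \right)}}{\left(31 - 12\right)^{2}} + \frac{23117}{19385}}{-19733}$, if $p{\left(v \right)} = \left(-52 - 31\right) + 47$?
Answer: $- \frac{41059994999663}{6904561900250} \approx -5.9468$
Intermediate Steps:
$p{\left(v \right)} = -36$ ($p{\left(v \right)} = -83 + 47 = -36$)
$- \frac{28247}{-14557 - -19307} + \frac{\frac{p{\left(-156 \right)}}{\left(31 - 12\right)^{2}} + \frac{23117}{19385}}{-19733} = - \frac{28247}{-14557 - -19307} + \frac{- \frac{36}{\left(31 - 12\right)^{2}} + \frac{23117}{19385}}{-19733} = - \frac{28247}{-14557 + 19307} + \left(- \frac{36}{19^{2}} + 23117 \cdot \frac{1}{19385}\right) \left(- \frac{1}{19733}\right) = - \frac{28247}{4750} + \left(- \frac{36}{361} + \frac{23117}{19385}\right) \left(- \frac{1}{19733}\right) = - \frac{28247}{4750} + \frac{7647377}{6997985} \left(- \frac{1}{19733}\right) = - \frac{28247}{4750} - \frac{7647377}{138091238005} = - \frac{41059994999663}{6904561900250}$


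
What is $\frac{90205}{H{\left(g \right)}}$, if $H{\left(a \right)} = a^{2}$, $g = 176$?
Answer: $\frac{90205}{30976} \approx 2.9121$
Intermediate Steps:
$\frac{90205}{H{\left(g \right)}} = \frac{90205}{176^{2}} = \frac{90205}{30976}$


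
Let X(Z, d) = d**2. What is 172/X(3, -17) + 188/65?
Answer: 65512/18785 ≈ 3.4875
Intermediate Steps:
172/X(3, -17) + 188/65 = 172/((-17)**2) + 188/65 = 172/289 + 188*(1/65) = 172*(1/289) + 188/65 = 172/289 + 188/65 = 65512/18785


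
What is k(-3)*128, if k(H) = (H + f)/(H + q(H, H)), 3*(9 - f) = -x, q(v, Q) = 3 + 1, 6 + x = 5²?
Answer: 4736/3 ≈ 1578.7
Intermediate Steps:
x = 19 (x = -6 + 5² = -6 + 25 = 19)
q(v, Q) = 4
f = 46/3 (f = 9 - (-1)*19/3 = 9 - ⅓*(-19) = 9 + 19/3 = 46/3 ≈ 15.333)
k(H) = (46/3 + H)/(4 + H) (k(H) = (H + 46/3)/(H + 4) = (46/3 + H)/(4 + H))
k(-3)*128 = ((46/3 - 3)/(4 - 3))*128 = ((37/3)/1)*128 = (1*(37/3))*128 = (37/3)*128 = 4736/3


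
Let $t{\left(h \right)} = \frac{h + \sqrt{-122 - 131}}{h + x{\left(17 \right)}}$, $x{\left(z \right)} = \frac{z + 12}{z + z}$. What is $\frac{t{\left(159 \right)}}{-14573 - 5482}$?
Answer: $- \frac{1802}{36332975} - \frac{34 i \sqrt{253}}{108998925} \approx -4.9597 \cdot 10^{-5} - 4.9615 \cdot 10^{-6} i$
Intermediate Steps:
$x{\left(z \right)} = \frac{12 + z}{2 z}$
$t{\left(h \right)} = \frac{h + i \sqrt{253}}{\frac{29}{34} + h}$ ($t{\left(h \right)} = \frac{h + \sqrt{-122 - 131}}{h + \frac{12 + 17}{2 \cdot 17}} = \frac{h + \sqrt{-253}}{h + \frac{1}{2} \cdot \frac{1}{17} \cdot 29} = \frac{h + i \sqrt{253}}{h + \frac{29}{34}} = \frac{h + i \sqrt{253}}{\frac{29}{34} + h}$)
$\frac{t{\left(159 \right)}}{-14573 - 5482} = \frac{34 \frac{1}{29 + 34 \cdot 159} \left(159 + i \sqrt{253}\right)}{-14573 - 5482} = \frac{34 \frac{1}{29 + 5406} \left(159 + i \sqrt{253}\right)}{-20055} = \frac{34 \left(159 + i \sqrt{253}\right)}{5435} \left(- \frac{1}{20055}\right) = 34 \cdot \frac{1}{5435} \left(159 + i \sqrt{253}\right) \left(- \frac{1}{20055}\right) = \left(\frac{5406}{5435} + \frac{34 i \sqrt{253}}{5435}\right) \left(- \frac{1}{20055}\right) = - \frac{1802}{36332975} - \frac{34 i \sqrt{253}}{108998925}$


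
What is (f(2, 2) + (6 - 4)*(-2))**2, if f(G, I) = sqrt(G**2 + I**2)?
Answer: 24 - 16*sqrt(2) ≈ 1.3726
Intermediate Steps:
(f(2, 2) + (6 - 4)*(-2))**2 = (sqrt(2**2 + 2**2) + (6 - 4)*(-2))**2 = (sqrt(4 + 4) + 2*(-2))**2 = (sqrt(8) - 4)**2 = (2*sqrt(2) - 4)**2 = (-4 + 2*sqrt(2))**2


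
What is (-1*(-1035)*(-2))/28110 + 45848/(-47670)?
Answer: -23124403/22333395 ≈ -1.0354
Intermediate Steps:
(-1*(-1035)*(-2))/28110 + 45848/(-47670) = (1035*(-2))*(1/28110) + 45848*(-1/47670) = -2070*1/28110 - 22924/23835 = -69/937 - 22924/23835 = -23124403/22333395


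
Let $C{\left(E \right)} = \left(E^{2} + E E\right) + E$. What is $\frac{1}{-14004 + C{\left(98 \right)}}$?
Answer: $\frac{1}{5302} \approx 0.00018861$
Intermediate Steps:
$C{\left(E \right)} = E + 2 E^{2}$ ($C{\left(E \right)} = \left(E^{2} + E^{2}\right) + E = 2 E^{2} + E = E + 2 E^{2}$)
$\frac{1}{-14004 + C{\left(98 \right)}} = \frac{1}{-14004 + 98 \left(1 + 2 \cdot 98\right)} = \frac{1}{-14004 + 98 \left(1 + 196\right)} = \frac{1}{-14004 + 98 \cdot 197} = \frac{1}{-14004 + 19306} = \frac{1}{5302}$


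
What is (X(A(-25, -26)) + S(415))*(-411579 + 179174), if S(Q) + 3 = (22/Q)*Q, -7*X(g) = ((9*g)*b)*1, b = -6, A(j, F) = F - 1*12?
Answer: 445985195/7 ≈ 6.3712e+7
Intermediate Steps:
A(j, F) = -12 + F (A(j, F) = F - 12 = -12 + F)
X(g) = 54*g/7 (X(g) = -(9*g)*(-6)/7 = -(-54*g)/7 = -(-54)*g/7 = 54*g/7)
S(Q) = 19 (S(Q) = -3 + (22/Q)*Q = -3 + 22 = 19)
(X(A(-25, -26)) + S(415))*(-411579 + 179174) = (54*(-12 - 26)/7 + 19)*(-411579 + 179174) = ((54/7)*(-38) + 19)*(-232405) = (-2052/7 + 19)*(-232405) = -1919/7*(-232405) = 445985195/7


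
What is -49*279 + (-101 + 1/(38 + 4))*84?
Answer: -22153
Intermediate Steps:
-49*279 + (-101 + 1/(38 + 4))*84 = -13671 + (-101 + 1/42)*84 = -13671 - 4241/42*84 = -13671 - 8482 = -22153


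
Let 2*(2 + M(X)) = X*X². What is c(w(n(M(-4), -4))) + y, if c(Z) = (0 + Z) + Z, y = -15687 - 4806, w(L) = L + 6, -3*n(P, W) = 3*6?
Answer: -20493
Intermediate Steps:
M(X) = -2 + X³/2 (M(X) = -2 + (X*X²)/2 = -2 + X³/2)
n(P, W) = -6
w(L) = 6 + L
y = -20493
c(Z) = 2*Z (c(Z) = Z + Z = 2*Z)
c(w(n(M(-4), -4))) + y = 2*(6 - 6) - 20493 = 2*0 - 20493 = 0 - 20493 = -20493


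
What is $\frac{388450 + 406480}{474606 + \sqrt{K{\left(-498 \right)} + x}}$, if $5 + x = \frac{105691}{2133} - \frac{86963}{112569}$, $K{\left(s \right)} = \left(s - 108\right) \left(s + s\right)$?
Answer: $\frac{6039215346564195444}{3605651010649321607} - \frac{338163222 \sqrt{854683459026519}}{3605651010649321607} \approx 1.6722$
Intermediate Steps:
$K{\left(s \right)} = 2 s \left(-108 + s\right)$ ($K{\left(s \right)} = \left(-108 + s\right) 2 s = 2 s \left(-108 + s\right)$)
$x = \frac{3503829905}{80036559}$ ($x = -5 + \left(\frac{105691}{2133} - \frac{86963}{112569}\right) = -5 + \frac{3904012700}{80036559} = \frac{3503829905}{80036559} \approx 43.778$)
$\frac{388450 + 406480}{474606 + \sqrt{K{\left(-498 \right)} + x}} = \frac{388450 + 406480}{474606 + \sqrt{2 \left(-498\right) \left(-108 - 498\right) + \frac{3503829905}{80036559}}} = \frac{794930}{474606 + \sqrt{2 \left(-498\right) \left(-606\right) + \frac{3503829905}{80036559}}} = \frac{794930}{474606 + \sqrt{603576 + \frac{3503829905}{80036559}}} = \frac{794930}{474606 + \sqrt{\frac{48311649964889}{80036559}}} = \frac{794930}{474606 + \frac{709 \sqrt{854683459026519}}{26678853}}$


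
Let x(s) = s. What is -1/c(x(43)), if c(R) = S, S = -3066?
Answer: 1/3066 ≈ 0.00032616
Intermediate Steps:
c(R) = -3066
-1/c(x(43)) = -1/(-3066) = -1*(-1/3066) = 1/3066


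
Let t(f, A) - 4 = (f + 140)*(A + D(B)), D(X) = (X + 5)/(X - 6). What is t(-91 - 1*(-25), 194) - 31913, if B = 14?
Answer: -69509/4 ≈ -17377.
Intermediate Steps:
D(X) = (5 + X)/(-6 + X)
t(f, A) = 4 + (140 + f)*(19/8 + A) (t(f, A) = 4 + (f + 140)*(A + (5 + 14)/(-6 + 14)) = 4 + (140 + f)*(A + 19/8) = 4 + (140 + f)*(19/8 + A))
t(-91 - 1*(-25), 194) - 31913 = (673/2 + 140*194 + 19*(-91 - 1*(-25))/8 + 194*(-91 - 1*(-25))) - 31913 = (673/2 + 27160 + 19*(-91 + 25)/8 + 194*(-91 + 25)) - 31913 = (673/2 + 27160 + (19/8)*(-66) + 194*(-66)) - 31913 = (673/2 + 27160 - 627/4 - 12804) - 31913 = 58143/4 - 31913 = -69509/4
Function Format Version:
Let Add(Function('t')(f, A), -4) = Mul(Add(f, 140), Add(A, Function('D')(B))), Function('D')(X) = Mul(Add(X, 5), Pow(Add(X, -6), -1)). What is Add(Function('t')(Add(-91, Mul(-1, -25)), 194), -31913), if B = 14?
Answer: Rational(-69509, 4) ≈ -17377.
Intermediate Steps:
Function('D')(X) = Mul(Pow(Add(-6, X), -1), Add(5, X)) (Function('D')(X) = Mul(Add(5, X), Pow(Add(-6, X), -1)) = Mul(Pow(Add(-6, X), -1), Add(5, X)))
Function('t')(f, A) = Add(4, Mul(Add(140, f), Add(Rational(19, 8), A))) (Function('t')(f, A) = Add(4, Mul(Add(f, 140), Add(A, Mul(Pow(Add(-6, 14), -1), Add(5, 14))))) = Add(4, Mul(Add(140, f), Add(A, Mul(Pow(8, -1), 19)))) = Add(4, Mul(Add(140, f), Add(A, Mul(Rational(1, 8), 19)))) = Add(4, Mul(Add(140, f), Add(A, Rational(19, 8)))) = Add(4, Mul(Add(140, f), Add(Rational(19, 8), A))))
Add(Function('t')(Add(-91, Mul(-1, -25)), 194), -31913) = Add(Add(Rational(673, 2), Mul(140, 194), Mul(Rational(19, 8), Add(-91, Mul(-1, -25))), Mul(194, Add(-91, Mul(-1, -25)))), -31913) = Add(Add(Rational(673, 2), 27160, Mul(Rational(19, 8), Add(-91, 25)), Mul(194, Add(-91, 25))), -31913) = Add(Add(Rational(673, 2), 27160, Mul(Rational(19, 8), -66), Mul(194, -66)), -31913) = Add(Add(Rational(673, 2), 27160, Rational(-627, 4), -12804), -31913) = Add(Rational(58143, 4), -31913) = Rational(-69509, 4)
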